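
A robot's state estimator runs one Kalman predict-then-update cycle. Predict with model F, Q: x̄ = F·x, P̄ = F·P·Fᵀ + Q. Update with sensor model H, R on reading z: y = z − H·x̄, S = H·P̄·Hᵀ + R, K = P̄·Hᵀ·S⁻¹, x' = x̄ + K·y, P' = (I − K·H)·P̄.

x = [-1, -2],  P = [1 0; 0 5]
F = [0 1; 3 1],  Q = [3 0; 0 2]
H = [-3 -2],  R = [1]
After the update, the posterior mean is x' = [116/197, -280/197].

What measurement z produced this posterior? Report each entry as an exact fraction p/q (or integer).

z = [1]

x̄ = F·x = [-2, -5]
P̄ = F·P·Fᵀ + Q = [8 5; 5 16]
S = H·P̄·Hᵀ + R = [197]
K = P̄·Hᵀ·S⁻¹ = [-34/197; -47/197]
x' − x̄ = [510/197, 705/197] = K·y
y = (KᵀK)⁻¹·Kᵀ·(x' − x̄) = [-15]
z = y + H·x̄ = [-15] + [16] = [1]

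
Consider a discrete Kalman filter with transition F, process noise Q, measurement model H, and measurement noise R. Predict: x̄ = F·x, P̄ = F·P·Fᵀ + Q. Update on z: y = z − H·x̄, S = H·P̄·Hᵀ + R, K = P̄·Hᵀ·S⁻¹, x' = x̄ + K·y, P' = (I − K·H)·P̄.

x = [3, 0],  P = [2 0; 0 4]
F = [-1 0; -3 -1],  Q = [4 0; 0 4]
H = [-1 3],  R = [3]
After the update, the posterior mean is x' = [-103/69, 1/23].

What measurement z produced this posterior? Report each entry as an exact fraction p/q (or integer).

z = [2]

x̄ = F·x = [-3, -9]
P̄ = F·P·Fᵀ + Q = [6 6; 6 26]
S = H·P̄·Hᵀ + R = [207]
K = P̄·Hᵀ·S⁻¹ = [4/69; 8/23]
x' − x̄ = [104/69, 208/23] = K·y
y = (KᵀK)⁻¹·Kᵀ·(x' − x̄) = [26]
z = y + H·x̄ = [26] + [-24] = [2]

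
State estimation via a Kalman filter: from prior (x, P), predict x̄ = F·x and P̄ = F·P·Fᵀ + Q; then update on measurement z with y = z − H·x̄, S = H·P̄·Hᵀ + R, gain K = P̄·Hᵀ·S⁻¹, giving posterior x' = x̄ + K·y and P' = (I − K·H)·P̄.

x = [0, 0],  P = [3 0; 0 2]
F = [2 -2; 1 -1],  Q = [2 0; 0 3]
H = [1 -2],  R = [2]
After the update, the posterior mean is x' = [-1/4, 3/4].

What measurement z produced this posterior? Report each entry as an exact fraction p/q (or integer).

z = [-2]

x̄ = F·x = [0, 0]
P̄ = F·P·Fᵀ + Q = [22 10; 10 8]
S = H·P̄·Hᵀ + R = [16]
K = P̄·Hᵀ·S⁻¹ = [1/8; -3/8]
x' − x̄ = [-1/4, 3/4] = K·y
y = (KᵀK)⁻¹·Kᵀ·(x' − x̄) = [-2]
z = y + H·x̄ = [-2] + [0] = [-2]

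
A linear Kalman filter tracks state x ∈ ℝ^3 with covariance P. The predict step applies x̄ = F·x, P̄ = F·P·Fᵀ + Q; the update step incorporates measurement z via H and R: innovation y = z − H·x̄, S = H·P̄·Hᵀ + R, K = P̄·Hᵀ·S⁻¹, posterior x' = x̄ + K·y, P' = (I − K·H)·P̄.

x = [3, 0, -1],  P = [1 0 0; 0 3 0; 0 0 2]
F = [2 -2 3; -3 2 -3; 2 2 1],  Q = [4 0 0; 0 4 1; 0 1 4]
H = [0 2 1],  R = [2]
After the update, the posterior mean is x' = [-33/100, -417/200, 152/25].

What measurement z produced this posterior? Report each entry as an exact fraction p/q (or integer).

x̄ = F·x = [3, -6, 5]
P̄ = F·P·Fᵀ + Q = [38 -36 -2; -36 43 1; -2 1 22]
S = H·P̄·Hᵀ + R = [200]
K = P̄·Hᵀ·S⁻¹ = [-37/100; 87/200; 3/25]
x' − x̄ = [-333/100, 783/200, 27/25] = K·y
y = (KᵀK)⁻¹·Kᵀ·(x' − x̄) = [9]
z = y + H·x̄ = [9] + [-7] = [2]

z = [2]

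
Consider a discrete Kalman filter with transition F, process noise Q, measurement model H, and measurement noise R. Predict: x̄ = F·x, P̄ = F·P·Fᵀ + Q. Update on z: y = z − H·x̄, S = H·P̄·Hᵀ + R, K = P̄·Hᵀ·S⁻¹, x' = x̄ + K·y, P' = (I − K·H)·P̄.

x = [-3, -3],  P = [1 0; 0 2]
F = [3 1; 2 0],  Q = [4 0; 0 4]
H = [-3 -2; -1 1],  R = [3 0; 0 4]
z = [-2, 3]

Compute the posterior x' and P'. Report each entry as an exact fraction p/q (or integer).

x̄ = F·x = [-12, -6]
P̄ = F·P·Fᵀ + Q = [15 6; 6 8]
y = z − H·x̄ = [-50, -3]
S = H·P̄·Hᵀ + R = [242 23; 23 15]
K = P̄·Hᵀ·S⁻¹ = [-648/3101 -867/3101; -556/3101 1266/3101]
x' = x̄ + K·y = [-2211/3101, 5396/3101]
P' = (I − K·H)·P̄ = [1776/3101 -1692/3101; -1692/3101 3372/3101]

x' = [-2211/3101, 5396/3101]
P' = [1776/3101 -1692/3101; -1692/3101 3372/3101]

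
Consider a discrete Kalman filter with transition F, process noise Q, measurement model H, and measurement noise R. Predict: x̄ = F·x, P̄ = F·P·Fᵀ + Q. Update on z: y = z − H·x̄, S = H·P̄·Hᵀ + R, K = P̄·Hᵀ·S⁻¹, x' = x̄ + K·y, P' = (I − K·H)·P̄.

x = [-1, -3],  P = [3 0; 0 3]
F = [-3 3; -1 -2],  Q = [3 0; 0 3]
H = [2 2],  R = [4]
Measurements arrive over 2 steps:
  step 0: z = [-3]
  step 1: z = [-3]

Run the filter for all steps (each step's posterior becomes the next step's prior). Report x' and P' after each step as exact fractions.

step 0: x' = [-234/29, 767/116], P' = [501/29 -477/29; -477/29 963/58]
step 1: x' = [-84753/25033, 49546/25033], P' = [219783/25033 -190386/25033; -190386/25033 185964/25033]

step 0: x̄ = F·x = [-6, 7]
step 0: P̄ = F·P·Fᵀ + Q = [57 -9; -9 18]
step 0: y = z − H·x̄ = [-5]
step 0: S = H·P̄·Hᵀ + R = [232]
step 0: K = P̄·Hᵀ·S⁻¹ = [12/29; 9/116]
step 0: x' = x̄ + K·y = [-234/29, 767/116]
step 0: P' = (I − K·H)·P̄ = [501/29 -477/29; -477/29 963/58]
step 1: x̄ = F·x = [5109/116, -299/58]
step 1: P̄ = F·P·Fᵀ + Q = [35031/58 -2817/29; -2817/29 606/29]
step 1: y = z − H·x̄ = [-4685/58]
step 1: S = H·P̄·Hᵀ + R = [50066/29]
step 1: K = P̄·Hᵀ·S⁻¹ = [29397/50066; -2211/25033]
step 1: x' = x̄ + K·y = [-84753/25033, 49546/25033]
step 1: P' = (I − K·H)·P̄ = [219783/25033 -190386/25033; -190386/25033 185964/25033]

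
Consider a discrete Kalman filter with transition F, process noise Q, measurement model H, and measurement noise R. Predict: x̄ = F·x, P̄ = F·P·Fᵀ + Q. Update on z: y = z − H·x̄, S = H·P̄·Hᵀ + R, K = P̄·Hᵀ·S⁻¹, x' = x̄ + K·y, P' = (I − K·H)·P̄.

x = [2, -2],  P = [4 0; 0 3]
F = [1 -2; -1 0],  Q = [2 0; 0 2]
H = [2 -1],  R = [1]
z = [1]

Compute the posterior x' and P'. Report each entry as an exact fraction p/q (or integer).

x' = [10/19, -8/95]
P' = [22/19 36/19; 36/19 374/95]

x̄ = F·x = [6, -2]
P̄ = F·P·Fᵀ + Q = [18 -4; -4 6]
y = z − H·x̄ = [-13]
S = H·P̄·Hᵀ + R = [95]
K = P̄·Hᵀ·S⁻¹ = [8/19; -14/95]
x' = x̄ + K·y = [10/19, -8/95]
P' = (I − K·H)·P̄ = [22/19 36/19; 36/19 374/95]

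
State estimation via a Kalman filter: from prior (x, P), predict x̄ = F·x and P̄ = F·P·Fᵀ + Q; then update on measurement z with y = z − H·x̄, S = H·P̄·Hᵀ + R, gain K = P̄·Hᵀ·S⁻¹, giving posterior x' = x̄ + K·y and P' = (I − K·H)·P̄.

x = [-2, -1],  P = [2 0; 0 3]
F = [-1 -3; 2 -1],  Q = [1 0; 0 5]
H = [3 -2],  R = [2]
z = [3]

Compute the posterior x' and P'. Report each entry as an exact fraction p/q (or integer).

x' = [-5/23, -87/46]
P' = [470/69 685/69; 685/69 4127/276]

x̄ = F·x = [5, -3]
P̄ = F·P·Fᵀ + Q = [30 5; 5 16]
y = z − H·x̄ = [-18]
S = H·P̄·Hᵀ + R = [276]
K = P̄·Hᵀ·S⁻¹ = [20/69; -17/276]
x' = x̄ + K·y = [-5/23, -87/46]
P' = (I − K·H)·P̄ = [470/69 685/69; 685/69 4127/276]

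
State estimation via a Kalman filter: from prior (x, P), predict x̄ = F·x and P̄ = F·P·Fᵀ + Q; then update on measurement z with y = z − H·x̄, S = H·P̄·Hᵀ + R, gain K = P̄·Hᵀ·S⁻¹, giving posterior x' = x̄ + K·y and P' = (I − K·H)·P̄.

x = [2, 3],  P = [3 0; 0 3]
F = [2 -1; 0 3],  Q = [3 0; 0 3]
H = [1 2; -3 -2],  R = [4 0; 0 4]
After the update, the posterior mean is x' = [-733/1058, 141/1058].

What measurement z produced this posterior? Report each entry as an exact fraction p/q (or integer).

z = [-1, 2]

x̄ = F·x = [1, 9]
P̄ = F·P·Fᵀ + Q = [18 -9; -9 30]
S = H·P̄·Hᵀ + R = [106 -102; -102 178]
K = P̄·Hᵀ·S⁻¹ = [-459/1058 -477/1058; 357/529 213/1058]
x' − x̄ = [-1791/1058, -9381/1058] = K·y
y = (KᵀK)⁻¹·Kᵀ·(x' − x̄) = [-20, 23]
z = y + H·x̄ = [-20, 23] + [19, -21] = [-1, 2]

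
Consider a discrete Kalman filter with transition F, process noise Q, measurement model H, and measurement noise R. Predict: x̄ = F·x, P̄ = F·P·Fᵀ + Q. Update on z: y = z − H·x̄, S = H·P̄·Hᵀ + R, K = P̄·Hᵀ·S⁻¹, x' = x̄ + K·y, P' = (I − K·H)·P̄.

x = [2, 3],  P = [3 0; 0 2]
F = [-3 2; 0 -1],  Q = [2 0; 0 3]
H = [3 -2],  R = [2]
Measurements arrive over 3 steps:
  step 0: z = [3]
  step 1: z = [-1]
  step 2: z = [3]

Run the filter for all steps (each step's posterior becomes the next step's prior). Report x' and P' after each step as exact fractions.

step 0: x' = [-357/403, -1143/403], P' = [750/403 1006/403; 1006/403 1531/403]
step 1: x' = [-6659/13383, -533/13383], P' = [23464/13383 32740/13383; 32740/13383 51916/13383]
step 2: x' = [281869/234226, 67585/234226], P' = [386725/234226 537737/234226; 537737/234226 856847/234226]

step 0: x̄ = F·x = [0, -3]
step 0: P̄ = F·P·Fᵀ + Q = [37 -4; -4 5]
step 0: y = z − H·x̄ = [-3]
step 0: S = H·P̄·Hᵀ + R = [403]
step 0: K = P̄·Hᵀ·S⁻¹ = [119/403; -22/403]
step 0: x' = x̄ + K·y = [-357/403, -1143/403]
step 0: P' = (I − K·H)·P̄ = [750/403 1006/403; 1006/403 1531/403]
step 1: x̄ = F·x = [-1215/403, 1143/403]
step 1: P̄ = F·P·Fᵀ + Q = [1608/403 -44/403; -44/403 2740/403]
step 1: y = z − H·x̄ = [5528/403]
step 1: S = H·P̄·Hᵀ + R = [26766/403]
step 1: K = P̄·Hᵀ·S⁻¹ = [2456/13383; -2806/13383]
step 1: x' = x̄ + K·y = [-6659/13383, -533/13383]
step 1: P' = (I − K·H)·P̄ = [23464/13383 32740/13383; 32740/13383 51916/13383]
step 2: x̄ = F·x = [18911/13383, 533/13383]
step 2: P̄ = F·P·Fᵀ + Q = [52726/13383 -5612/13383; -5612/13383 92065/13383]
step 2: y = z − H·x̄ = [-15518/13383]
step 2: S = H·P̄·Hᵀ + R = [936904/13383]
step 2: K = P̄·Hᵀ·S⁻¹ = [84701/468452; -100483/468452]
step 2: x' = x̄ + K·y = [281869/234226, 67585/234226]
step 2: P' = (I − K·H)·P̄ = [386725/234226 537737/234226; 537737/234226 856847/234226]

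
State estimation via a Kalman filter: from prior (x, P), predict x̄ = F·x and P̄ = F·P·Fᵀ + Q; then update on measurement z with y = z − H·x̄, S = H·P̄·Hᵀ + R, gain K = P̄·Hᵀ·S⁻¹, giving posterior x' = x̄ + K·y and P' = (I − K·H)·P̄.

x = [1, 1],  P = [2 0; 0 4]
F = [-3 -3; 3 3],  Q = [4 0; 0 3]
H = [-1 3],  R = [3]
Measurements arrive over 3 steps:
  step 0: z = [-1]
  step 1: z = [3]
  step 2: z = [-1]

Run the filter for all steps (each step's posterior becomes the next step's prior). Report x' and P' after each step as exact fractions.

step 0: x̄ = F·x = [-6, 6]
step 0: P̄ = F·P·Fᵀ + Q = [58 -54; -54 57]
step 0: y = z − H·x̄ = [-25]
step 0: S = H·P̄·Hᵀ + R = [898]
step 0: K = P̄·Hᵀ·S⁻¹ = [-110/449; 225/898]
step 0: x' = x̄ + K·y = [56/449, -237/898]
step 0: P' = (I − K·H)·P̄ = [1842/449 504/449; 504/449 561/898]
step 1: x̄ = F·x = [375/898, -375/898]
step 1: P̄ = F·P·Fᵀ + Q = [59941/898 -56349/898; -56349/898 59043/898]
step 1: y = z − H·x̄ = [2097/449]
step 1: S = H·P̄·Hᵀ + R = [466058/449]
step 1: K = P̄·Hᵀ·S⁻¹ = [-57247/233029; 116739/466058]
step 1: x' = x̄ + K·y = [-340107/466058, 175296/233029]
step 1: P' = (I − K·H)·P̄ = [1913397/466058 523305/466058; 523305/466058 145587/233029]
step 2: x̄ = F·x = [-31455/466058, 31455/466058]
step 2: P̄ = F·P·Fᵀ + Q = [31124861/466058 -29260629/466058; -29260629/466058 30658803/466058]
step 2: y = z − H·x̄ = [-295939/233029]
step 2: S = H·P̄·Hᵀ + R = [242008018/233029]
step 2: K = P̄·Hᵀ·S⁻¹ = [-29726687/121004009; 60618519/242008018]
step 2: x' = x̄ + K·y = [8452897/34572574, -4332141/17286287]
step 2: P' = (I − K·H)·P̄ = [993564237/242008018 271734705/242008018; 271734705/242008018 75598377/121004009]

step 0: x' = [56/449, -237/898], P' = [1842/449 504/449; 504/449 561/898]
step 1: x' = [-340107/466058, 175296/233029], P' = [1913397/466058 523305/466058; 523305/466058 145587/233029]
step 2: x' = [8452897/34572574, -4332141/17286287], P' = [993564237/242008018 271734705/242008018; 271734705/242008018 75598377/121004009]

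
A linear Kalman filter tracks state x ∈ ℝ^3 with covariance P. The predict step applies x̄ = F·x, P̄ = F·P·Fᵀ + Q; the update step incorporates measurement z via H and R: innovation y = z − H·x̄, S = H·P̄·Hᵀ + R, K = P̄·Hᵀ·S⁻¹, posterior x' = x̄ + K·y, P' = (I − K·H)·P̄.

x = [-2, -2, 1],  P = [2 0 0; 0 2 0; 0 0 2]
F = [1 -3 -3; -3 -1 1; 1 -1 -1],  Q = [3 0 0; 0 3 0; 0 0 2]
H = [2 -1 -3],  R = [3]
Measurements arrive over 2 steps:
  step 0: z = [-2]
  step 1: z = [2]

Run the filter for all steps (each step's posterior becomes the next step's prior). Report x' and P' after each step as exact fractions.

step 0: x' = [44/21, 359/42, -16/21], P' = [332/21 185/42 179/21; 185/42 1739/84 -157/42; 179/21 -157/42 143/21]
step 1: x' = [-1412/139, -901/139, -706/139], P' = [28906/417 59923/834 8893/417; 59923/834 50194/417 5845/834; 8893/417 5845/834 4933/417]

step 0: x̄ = F·x = [1, 9, -1]
step 0: P̄ = F·P·Fᵀ + Q = [41 -6 14; -6 25 -6; 14 -6 8]
step 0: y = z − H·x̄ = [2]
step 0: S = H·P̄·Hᵀ + R = [84]
step 0: K = P̄·Hᵀ·S⁻¹ = [23/42; -19/84; 5/42]
step 0: x' = x̄ + K·y = [44/21, 359/42, -16/21]
step 0: P' = (I − K·H)·P̄ = [332/21 185/42 179/21; 185/42 1739/84 -157/42; 179/21 -157/42 143/21]
step 1: x̄ = F·x = [-893/42, -655/42, -239/42]
step 1: P̄ = F·P·Fᵀ + Q = [10211/84 9637/84 2033/84; 9637/84 13067/84 787/84; 2033/84 787/84 1007/84]
step 1: y = z − H·x̄ = [83/7]
step 1: S = H·P̄·Hᵀ + R = [417/7]
step 1: K = P̄·Hᵀ·S⁻¹ = [781/834; 641/834; 43/834]
step 1: x' = x̄ + K·y = [-1412/139, -901/139, -706/139]
step 1: P' = (I − K·H)·P̄ = [28906/417 59923/834 8893/417; 59923/834 50194/417 5845/834; 8893/417 5845/834 4933/417]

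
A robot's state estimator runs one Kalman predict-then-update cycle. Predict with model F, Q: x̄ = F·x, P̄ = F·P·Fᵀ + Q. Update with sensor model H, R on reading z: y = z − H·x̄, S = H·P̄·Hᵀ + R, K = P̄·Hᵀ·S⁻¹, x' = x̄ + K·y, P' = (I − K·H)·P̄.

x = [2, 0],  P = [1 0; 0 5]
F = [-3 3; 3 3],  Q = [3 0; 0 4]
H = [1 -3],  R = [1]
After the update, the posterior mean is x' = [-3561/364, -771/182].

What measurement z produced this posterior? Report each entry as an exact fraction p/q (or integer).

z = [3]

x̄ = F·x = [-6, 6]
P̄ = F·P·Fᵀ + Q = [57 36; 36 58]
S = H·P̄·Hᵀ + R = [364]
K = P̄·Hᵀ·S⁻¹ = [-51/364; -69/182]
x' − x̄ = [-1377/364, -1863/182] = K·y
y = (KᵀK)⁻¹·Kᵀ·(x' − x̄) = [27]
z = y + H·x̄ = [27] + [-24] = [3]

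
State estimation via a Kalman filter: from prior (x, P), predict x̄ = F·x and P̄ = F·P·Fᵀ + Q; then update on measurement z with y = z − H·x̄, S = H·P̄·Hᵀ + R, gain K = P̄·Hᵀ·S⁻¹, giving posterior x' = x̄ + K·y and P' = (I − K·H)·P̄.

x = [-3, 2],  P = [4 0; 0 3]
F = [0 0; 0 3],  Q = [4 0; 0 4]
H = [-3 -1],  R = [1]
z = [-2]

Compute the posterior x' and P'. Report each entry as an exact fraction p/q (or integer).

x̄ = F·x = [0, 6]
P̄ = F·P·Fᵀ + Q = [4 0; 0 31]
y = z − H·x̄ = [4]
S = H·P̄·Hᵀ + R = [68]
K = P̄·Hᵀ·S⁻¹ = [-3/17; -31/68]
x' = x̄ + K·y = [-12/17, 71/17]
P' = (I − K·H)·P̄ = [32/17 -93/17; -93/17 1147/68]

x' = [-12/17, 71/17]
P' = [32/17 -93/17; -93/17 1147/68]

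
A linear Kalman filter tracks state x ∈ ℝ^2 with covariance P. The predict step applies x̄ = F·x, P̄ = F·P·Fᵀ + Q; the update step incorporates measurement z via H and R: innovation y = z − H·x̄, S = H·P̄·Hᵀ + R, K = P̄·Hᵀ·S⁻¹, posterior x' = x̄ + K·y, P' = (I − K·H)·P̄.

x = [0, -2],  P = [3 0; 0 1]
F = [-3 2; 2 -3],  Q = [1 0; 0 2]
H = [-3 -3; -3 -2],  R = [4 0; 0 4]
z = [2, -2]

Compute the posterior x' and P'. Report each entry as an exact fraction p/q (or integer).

x̄ = F·x = [-4, 6]
P̄ = F·P·Fᵀ + Q = [32 -24; -24 23]
y = z − H·x̄ = [8, -2]
S = H·P̄·Hᵀ + R = [67 66; 66 96]
K = P̄·Hᵀ·S⁻¹ = [72/173 -136/173; -119/173 386/519]
x' = x̄ + K·y = [156/173, -514/519]
P' = (I − K·H)·P̄ = [736/173 -832/173; -832/173 2972/519]

x' = [156/173, -514/519]
P' = [736/173 -832/173; -832/173 2972/519]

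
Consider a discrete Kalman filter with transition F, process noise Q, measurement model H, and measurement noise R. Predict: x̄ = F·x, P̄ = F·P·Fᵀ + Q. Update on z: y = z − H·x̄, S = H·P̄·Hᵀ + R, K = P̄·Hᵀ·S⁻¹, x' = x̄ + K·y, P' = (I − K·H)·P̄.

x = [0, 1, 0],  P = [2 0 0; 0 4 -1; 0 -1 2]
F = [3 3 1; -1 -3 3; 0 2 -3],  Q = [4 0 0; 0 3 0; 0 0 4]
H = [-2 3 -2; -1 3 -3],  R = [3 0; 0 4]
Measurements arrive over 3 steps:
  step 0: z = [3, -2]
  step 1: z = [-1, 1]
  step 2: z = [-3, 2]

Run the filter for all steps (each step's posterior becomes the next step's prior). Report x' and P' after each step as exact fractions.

step 0: x̄ = F·x = [3, -3, 2]
step 0: P̄ = F·P·Fᵀ + Q = [54 -42 25; -42 77 -57; 25 -57 50]
step 0: y = z − H·x̄ = [22, 16]
step 0: S = H·P̄·Hᵀ + R = [2500 2534; 2534 2629]
step 0: K = P̄·Hᵀ·S⁻¹ = [-50233/75672 20539/37836; 305/16816 1273/8408; 32855/151344 -25793/75672]
step 0: x' = x̄ + K·y = [-110431/37836, -1501/8408, 100061/75672]
step 0: P' = (I − K·H)·P̄ = [147503/37836 14789/8408 -20005/75672; 14789/8408 33563/16816 20309/16816; -20005/75672 20309/16816 264899/151344]
step 1: x̄ = F·x = [-150763/18918, 140393/18918, -109067/25224]
step 1: P̄ = F·P·Fᵀ + Q = [909203/9459 -381985/9459 141295/12612; -381985/9459 293372/9459 -175601/12612; 141295/12612 -175601/12612 222707/16816]
step 1: y = z − H·x̄ = [-1810447/37836, -3193699/75672]
step 1: S = H·P̄·Hᵀ + R = [55274507/37836 91772291/75672; 91772291/75672 160211075/151344]
step 1: K = P̄·Hᵀ·S⁻¹ = [-3875385128/5727809377 3082345596/5727809377; 151172969/11455618754 861368787/5727809377; 2490036945/11455618754 -1927950852/5727809377]
step 1: x' = x̄ + K·y = [9701181542/5727809377, 5072790083/11455618754, -5944871679/11455618754]
step 1: P' = (I − K·H)·P̄ = [22514999544/5727809377 10174255752/5727809377 -1440538224/5727809377; 10174255752/5727809377 22990900715/11455618754 13911080115/11455618754; -1440538224/5727809377 13911080115/11455618754 20012641203/11455618754]
step 2: x̄ = F·x = [33740293911/5727809377, -26227674185/5727809377, 27980195203/11455618754]
step 2: P̄ = F·P·Fᵀ + Q = [555238221760/5727809377 -232867224516/5727809377 64275338466/5727809377; -232867224516/5727809377 177703409127/5727809377 -79366612872/5727809377; 64275338466/5727809377 -79366612872/5727809377 150966887323/11455618754]
step 2: y = z − H·x̄ = [156960377449/5727809377, 331698456049/11455618754]
step 2: S = H·P̄·Hᵀ + R = [8400409528344/5727809377 6963214709084/5727809377; 6963214709084/5727809377 12136571087905/11455618754]
step 2: K = P̄·Hᵀ·S⁻¹ = [-73528959360212/108668273307263 58466471661892/108668273307263; 11490428237013/869346186458104 16332464061723/108668273307263; 188999080640021/869346186458104 -36578981085214/108668273307263]
step 2: x' = x̄ + K·y = [318094638996567/108668273307263, 117396691732465/869346186458104, -1170632736724167/869346186458104]
step 2: P' = (I − K·H)·P̄ = [427109440127816/108668273307263 192981784324740/108668273307263 -27343324600388/108668273307263; 192981784324740/108668273307263 1744517750858175/869346186458104 1055686709333823/869346186458104; -27343324600388/108668273307263 1055686709333823/869346186458104 1518778039843807/869346186458104]

step 0: x' = [-110431/37836, -1501/8408, 100061/75672], P' = [147503/37836 14789/8408 -20005/75672; 14789/8408 33563/16816 20309/16816; -20005/75672 20309/16816 264899/151344]
step 1: x' = [9701181542/5727809377, 5072790083/11455618754, -5944871679/11455618754], P' = [22514999544/5727809377 10174255752/5727809377 -1440538224/5727809377; 10174255752/5727809377 22990900715/11455618754 13911080115/11455618754; -1440538224/5727809377 13911080115/11455618754 20012641203/11455618754]
step 2: x' = [318094638996567/108668273307263, 117396691732465/869346186458104, -1170632736724167/869346186458104], P' = [427109440127816/108668273307263 192981784324740/108668273307263 -27343324600388/108668273307263; 192981784324740/108668273307263 1744517750858175/869346186458104 1055686709333823/869346186458104; -27343324600388/108668273307263 1055686709333823/869346186458104 1518778039843807/869346186458104]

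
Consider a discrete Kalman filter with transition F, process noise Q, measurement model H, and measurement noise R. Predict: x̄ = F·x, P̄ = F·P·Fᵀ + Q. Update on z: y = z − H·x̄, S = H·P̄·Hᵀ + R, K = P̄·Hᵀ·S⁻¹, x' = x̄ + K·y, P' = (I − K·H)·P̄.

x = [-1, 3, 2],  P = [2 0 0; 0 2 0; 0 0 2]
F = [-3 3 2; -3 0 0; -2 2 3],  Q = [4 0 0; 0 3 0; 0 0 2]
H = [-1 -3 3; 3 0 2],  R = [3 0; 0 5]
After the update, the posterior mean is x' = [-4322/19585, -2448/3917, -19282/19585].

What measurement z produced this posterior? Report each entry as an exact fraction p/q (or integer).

x̄ = F·x = [16, 3, 14]
P̄ = F·P·Fᵀ + Q = [48 18 36; 18 21 12; 36 12 36]
S = H·P̄·Hᵀ + R = [240 90; 90 1013]
K = P̄·Hᵀ·S⁻¹ = [-2227/39170 855/3917; -3507/15668 759/7834; 1689/19585 666/3917]
x' − x̄ = [-317682/19585, -14199/3917, -293472/19585] = K·y
y = (KᵀK)⁻¹·Kᵀ·(x' − x̄) = [-18, -79]
z = y + H·x̄ = [-18, -79] + [17, 76] = [-1, -3]

z = [-1, -3]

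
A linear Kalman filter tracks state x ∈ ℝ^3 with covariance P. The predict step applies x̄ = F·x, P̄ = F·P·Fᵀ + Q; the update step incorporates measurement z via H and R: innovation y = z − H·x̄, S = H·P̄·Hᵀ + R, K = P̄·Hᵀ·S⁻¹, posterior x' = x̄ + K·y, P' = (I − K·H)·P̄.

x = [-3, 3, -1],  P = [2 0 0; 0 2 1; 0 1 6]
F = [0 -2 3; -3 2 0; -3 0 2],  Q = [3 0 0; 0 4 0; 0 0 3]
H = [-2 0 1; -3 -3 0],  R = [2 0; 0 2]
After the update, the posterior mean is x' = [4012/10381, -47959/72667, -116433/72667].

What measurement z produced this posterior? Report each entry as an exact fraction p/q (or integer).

z = [-3, 1]

x̄ = F·x = [-9, 15, 7]
P̄ = F·P·Fᵀ + Q = [53 -2 32; -2 30 22; 32 22 45]
S = H·P̄·Hᵀ + R = [131 144; 144 713]
K = P̄·Hᵀ·S⁻¹ = [-4390/10381 -1341/10381; 30634/72667 -14748/72667; 9781/72667 -18486/72667]
x' − x̄ = [97441/10381, -1137964/72667, -625102/72667] = K·y
y = (KᵀK)⁻¹·Kᵀ·(x' − x̄) = [-28, 19]
z = y + H·x̄ = [-28, 19] + [25, -18] = [-3, 1]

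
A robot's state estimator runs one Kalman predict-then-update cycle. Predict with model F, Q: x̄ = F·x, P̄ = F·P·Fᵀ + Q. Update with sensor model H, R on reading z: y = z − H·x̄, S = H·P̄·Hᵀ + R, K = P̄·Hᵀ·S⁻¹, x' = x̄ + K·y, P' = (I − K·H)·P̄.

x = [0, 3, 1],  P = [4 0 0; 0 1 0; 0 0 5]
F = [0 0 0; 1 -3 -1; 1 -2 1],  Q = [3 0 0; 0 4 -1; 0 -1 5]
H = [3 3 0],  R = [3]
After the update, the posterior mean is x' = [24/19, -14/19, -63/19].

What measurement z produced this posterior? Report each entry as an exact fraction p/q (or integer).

z = [2]

x̄ = F·x = [0, -10, -5]
P̄ = F·P·Fᵀ + Q = [3 0 0; 0 22 4; 0 4 18]
S = H·P̄·Hᵀ + R = [228]
K = P̄·Hᵀ·S⁻¹ = [3/76; 11/38; 1/19]
x' − x̄ = [24/19, 176/19, 32/19] = K·y
y = (KᵀK)⁻¹·Kᵀ·(x' − x̄) = [32]
z = y + H·x̄ = [32] + [-30] = [2]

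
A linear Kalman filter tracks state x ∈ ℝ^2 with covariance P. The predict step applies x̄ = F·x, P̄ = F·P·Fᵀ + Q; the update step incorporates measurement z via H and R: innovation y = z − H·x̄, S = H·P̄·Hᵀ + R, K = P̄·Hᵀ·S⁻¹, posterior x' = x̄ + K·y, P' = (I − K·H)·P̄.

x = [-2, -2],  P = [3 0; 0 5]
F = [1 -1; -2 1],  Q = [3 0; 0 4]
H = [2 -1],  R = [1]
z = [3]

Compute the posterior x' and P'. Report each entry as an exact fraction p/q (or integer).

x̄ = F·x = [0, 2]
P̄ = F·P·Fᵀ + Q = [11 -11; -11 21]
y = z − H·x̄ = [5]
S = H·P̄·Hᵀ + R = [110]
K = P̄·Hᵀ·S⁻¹ = [3/10; -43/110]
x' = x̄ + K·y = [3/2, 1/22]
P' = (I − K·H)·P̄ = [11/10 19/10; 19/10 461/110]

x' = [3/2, 1/22]
P' = [11/10 19/10; 19/10 461/110]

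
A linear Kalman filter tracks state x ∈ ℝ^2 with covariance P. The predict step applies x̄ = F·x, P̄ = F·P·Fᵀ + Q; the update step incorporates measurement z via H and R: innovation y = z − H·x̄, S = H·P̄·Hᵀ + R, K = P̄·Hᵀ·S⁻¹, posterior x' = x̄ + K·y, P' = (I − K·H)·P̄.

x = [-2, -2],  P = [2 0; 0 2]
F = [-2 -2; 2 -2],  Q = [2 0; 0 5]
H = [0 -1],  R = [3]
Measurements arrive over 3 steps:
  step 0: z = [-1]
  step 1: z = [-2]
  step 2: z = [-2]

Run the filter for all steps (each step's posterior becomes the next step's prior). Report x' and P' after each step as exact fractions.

step 0: x̄ = F·x = [8, 0]
step 0: P̄ = F·P·Fᵀ + Q = [18 0; 0 21]
step 0: y = z − H·x̄ = [-1]
step 0: S = H·P̄·Hᵀ + R = [24]
step 0: K = P̄·Hᵀ·S⁻¹ = [0; -7/8]
step 0: x' = x̄ + K·y = [8, 7/8]
step 0: P' = (I − K·H)·P̄ = [18 0; 0 21/8]
step 1: x̄ = F·x = [-71/4, 57/4]
step 1: P̄ = F·P·Fᵀ + Q = [169/2 -123/2; -123/2 175/2]
step 1: y = z − H·x̄ = [49/4]
step 1: S = H·P̄·Hᵀ + R = [181/2]
step 1: K = P̄·Hᵀ·S⁻¹ = [123/181; -175/181]
step 1: x' = x̄ + K·y = [-1706/181, 871/362]
step 1: P' = (I − K·H)·P̄ = [7730/181 -369/181; -369/181 525/181]
step 2: x̄ = F·x = [2541/181, -4283/181]
step 2: P̄ = F·P·Fᵀ + Q = [30430/181 -28820/181; -28820/181 36877/181]
step 2: y = z − H·x̄ = [-4645/181]
step 2: S = H·P̄·Hᵀ + R = [37420/181]
step 2: K = P̄·Hᵀ·S⁻¹ = [1441/1871; -36877/37420]
step 2: x' = x̄ + K·y = [-10714/1871, 12181/7484]
step 2: P' = (I − K·H)·P̄ = [85110/1871 -4323/1871; -4323/1871 110631/37420]

step 0: x' = [8, 7/8], P' = [18 0; 0 21/8]
step 1: x' = [-1706/181, 871/362], P' = [7730/181 -369/181; -369/181 525/181]
step 2: x' = [-10714/1871, 12181/7484], P' = [85110/1871 -4323/1871; -4323/1871 110631/37420]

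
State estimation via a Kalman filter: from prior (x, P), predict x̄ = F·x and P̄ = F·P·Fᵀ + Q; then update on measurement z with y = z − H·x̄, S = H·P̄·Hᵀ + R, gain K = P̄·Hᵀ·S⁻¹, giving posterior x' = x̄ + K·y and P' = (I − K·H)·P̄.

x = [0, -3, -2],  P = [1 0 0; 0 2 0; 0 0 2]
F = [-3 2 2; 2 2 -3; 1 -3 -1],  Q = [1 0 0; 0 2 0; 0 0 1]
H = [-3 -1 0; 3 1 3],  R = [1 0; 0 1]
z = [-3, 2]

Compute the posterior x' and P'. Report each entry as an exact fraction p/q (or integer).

x' = [1507/3772, 1535/943, -439/1886]
P' = [25169/7544 -18277/1886 -281/3772; -18277/1886 27454/943 -101/943; -281/3772 -101/943 411/1886]

x̄ = F·x = [-10, 0, 11]
P̄ = F·P·Fᵀ + Q = [26 -10 -19; -10 32 -4; -19 -4 22]
y = z − H·x̄ = [-33, -1]
S = H·P̄·Hᵀ + R = [207 -23; -23 39]
K = P̄·Hᵀ·S⁻¹ = [-2399/7544 31/328; -77/1886 -23/82; 1247/3772 53/164]
x' = x̄ + K·y = [1507/3772, 1535/943, -439/1886]
P' = (I − K·H)·P̄ = [25169/7544 -18277/1886 -281/3772; -18277/1886 27454/943 -101/943; -281/3772 -101/943 411/1886]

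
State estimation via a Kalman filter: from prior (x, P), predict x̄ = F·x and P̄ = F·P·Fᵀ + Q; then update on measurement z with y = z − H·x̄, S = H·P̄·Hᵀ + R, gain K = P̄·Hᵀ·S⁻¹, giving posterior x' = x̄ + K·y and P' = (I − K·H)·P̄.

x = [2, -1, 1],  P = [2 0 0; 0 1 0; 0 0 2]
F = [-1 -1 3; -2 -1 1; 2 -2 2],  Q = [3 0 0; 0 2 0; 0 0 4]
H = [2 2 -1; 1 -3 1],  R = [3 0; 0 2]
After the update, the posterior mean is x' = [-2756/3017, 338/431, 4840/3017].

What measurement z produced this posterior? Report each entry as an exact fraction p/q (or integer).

z = [-2, -2]

x̄ = F·x = [2, -2, 8]
P̄ = F·P·Fᵀ + Q = [24 11 10; 11 13 -2; 10 -2 24]
S = H·P̄·Hᵀ + R = [231 -98; -98 133]
K = P̄·Hᵀ·S⁻¹ = [1154/3017 873/3017; 530/3017 -290/3017; 408/3017 1208/3017]
x' − x̄ = [-8790/3017, 1200/431, -19296/3017] = K·y
y = (KᵀK)⁻¹·Kᵀ·(x' − x̄) = [6, -18]
z = y + H·x̄ = [6, -18] + [-8, 16] = [-2, -2]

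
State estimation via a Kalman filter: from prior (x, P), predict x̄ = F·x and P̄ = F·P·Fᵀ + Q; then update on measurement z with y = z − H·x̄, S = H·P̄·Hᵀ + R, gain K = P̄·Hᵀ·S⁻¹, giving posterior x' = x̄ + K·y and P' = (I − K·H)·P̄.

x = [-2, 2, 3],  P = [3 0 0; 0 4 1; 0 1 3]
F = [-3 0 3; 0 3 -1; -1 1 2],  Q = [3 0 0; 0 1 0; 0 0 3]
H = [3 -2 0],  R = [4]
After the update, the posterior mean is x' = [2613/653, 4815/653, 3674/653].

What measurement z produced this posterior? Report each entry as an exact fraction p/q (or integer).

z = [-3]

x̄ = F·x = [15, 3, 10]
P̄ = F·P·Fᵀ + Q = [57 0 30; 0 34 11; 30 11 26]
S = H·P̄·Hᵀ + R = [653]
K = P̄·Hᵀ·S⁻¹ = [171/653; -68/653; 68/653]
x' − x̄ = [-7182/653, 2856/653, -2856/653] = K·y
y = (KᵀK)⁻¹·Kᵀ·(x' − x̄) = [-42]
z = y + H·x̄ = [-42] + [39] = [-3]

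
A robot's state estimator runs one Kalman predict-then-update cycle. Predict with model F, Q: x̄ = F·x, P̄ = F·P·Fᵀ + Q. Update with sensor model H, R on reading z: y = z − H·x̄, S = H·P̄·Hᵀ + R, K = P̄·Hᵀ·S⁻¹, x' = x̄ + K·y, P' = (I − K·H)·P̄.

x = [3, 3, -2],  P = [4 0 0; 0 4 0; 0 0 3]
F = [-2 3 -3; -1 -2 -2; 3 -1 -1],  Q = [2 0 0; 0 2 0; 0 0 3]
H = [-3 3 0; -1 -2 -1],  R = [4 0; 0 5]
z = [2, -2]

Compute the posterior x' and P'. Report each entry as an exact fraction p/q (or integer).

x̄ = F·x = [9, -5, 8]
P̄ = F·P·Fᵀ + Q = [81 2 -27; 2 34 2; -27 2 46]
y = z − H·x̄ = [44, 5]
S = H·P̄·Hᵀ + R = [1003 -42; -42 230]
K = P̄·Hᵀ·S⁻¹ = [-28473/114463 -34064/114463; 9528/114463 -34092/114463; 9522/114463 -19415/228926]
x' = x̄ + K·y = [-392965/114463, -323543/114463, 2572269/228926]
P' = (I − K·H)·P̄ = [547690/114463 509726/114463 -1396822/114463; 509726/114463 522430/114463 -1384126/114463; -1396822/114463 -1384126/114463 8427223/228926]

x' = [-392965/114463, -323543/114463, 2572269/228926]
P' = [547690/114463 509726/114463 -1396822/114463; 509726/114463 522430/114463 -1384126/114463; -1396822/114463 -1384126/114463 8427223/228926]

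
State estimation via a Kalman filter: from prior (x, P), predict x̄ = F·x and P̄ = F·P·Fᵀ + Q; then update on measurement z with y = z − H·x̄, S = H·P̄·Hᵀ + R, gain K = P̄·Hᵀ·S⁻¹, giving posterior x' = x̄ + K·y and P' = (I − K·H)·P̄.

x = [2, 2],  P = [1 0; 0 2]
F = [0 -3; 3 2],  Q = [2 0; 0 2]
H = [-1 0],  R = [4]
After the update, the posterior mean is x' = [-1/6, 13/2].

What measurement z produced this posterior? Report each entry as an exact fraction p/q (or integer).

z = [-1]

x̄ = F·x = [-6, 10]
P̄ = F·P·Fᵀ + Q = [20 -12; -12 19]
S = H·P̄·Hᵀ + R = [24]
K = P̄·Hᵀ·S⁻¹ = [-5/6; 1/2]
x' − x̄ = [35/6, -7/2] = K·y
y = (KᵀK)⁻¹·Kᵀ·(x' − x̄) = [-7]
z = y + H·x̄ = [-7] + [6] = [-1]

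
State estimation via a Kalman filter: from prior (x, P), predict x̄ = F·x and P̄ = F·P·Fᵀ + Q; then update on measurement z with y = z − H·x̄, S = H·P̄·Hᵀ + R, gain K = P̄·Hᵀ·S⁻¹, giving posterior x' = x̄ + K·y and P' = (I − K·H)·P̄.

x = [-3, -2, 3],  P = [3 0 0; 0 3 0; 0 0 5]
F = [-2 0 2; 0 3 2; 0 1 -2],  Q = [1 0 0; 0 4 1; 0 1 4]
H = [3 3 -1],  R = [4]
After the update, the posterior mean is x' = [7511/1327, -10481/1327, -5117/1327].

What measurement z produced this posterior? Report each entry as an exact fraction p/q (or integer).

z = [-3]

x̄ = F·x = [12, 0, -8]
P̄ = F·P·Fᵀ + Q = [33 20 -20; 20 51 -10; -20 -10 27]
S = H·P̄·Hᵀ + R = [1327]
K = P̄·Hᵀ·S⁻¹ = [179/1327; 223/1327; -117/1327]
x' − x̄ = [-8413/1327, -10481/1327, 5499/1327] = K·y
y = (KᵀK)⁻¹·Kᵀ·(x' − x̄) = [-47]
z = y + H·x̄ = [-47] + [44] = [-3]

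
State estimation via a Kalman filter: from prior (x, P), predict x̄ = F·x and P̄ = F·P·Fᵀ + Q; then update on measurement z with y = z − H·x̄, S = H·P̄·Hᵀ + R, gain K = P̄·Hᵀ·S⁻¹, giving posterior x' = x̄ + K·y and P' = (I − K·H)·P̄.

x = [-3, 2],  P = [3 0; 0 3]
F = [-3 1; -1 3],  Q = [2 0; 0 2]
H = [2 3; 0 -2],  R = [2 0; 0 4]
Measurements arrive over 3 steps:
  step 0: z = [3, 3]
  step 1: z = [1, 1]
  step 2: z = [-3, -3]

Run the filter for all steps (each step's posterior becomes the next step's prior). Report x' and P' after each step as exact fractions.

step 0: x̄ = F·x = [11, 9]
step 0: P̄ = F·P·Fᵀ + Q = [32 18; 18 32]
step 0: y = z − H·x̄ = [-46, 21]
step 0: S = H·P̄·Hᵀ + R = [634 -264; -264 132]
step 0: K = P̄·Hᵀ·S⁻¹ = [23/53 347/583; 2/53 -716/1749]
step 0: x' = x̄ + K·y = [2062/583, -777/583]
step 0: P' = (I − K·H)·P̄ = [1294/583 -694/583; -694/583 1432/1749]
step 1: x̄ = F·x = [-633/53, -4393/583]
step 1: P̄ = F·P·Fᵀ + Q = [4760/159 1114/53; 1114/53 10920/583]
step 1: y = z − H·x̄ = [27688/583, -8203/583]
step 1: S = H·P̄·Hᵀ + R = [948922/1749 -114536/583; -114536/583 46012/583]
step 1: K = P̄·Hᵀ·S⁻¹ = [315547/923309 293685/923309; 85902/923309 -224424/923309]
step 1: x' = x̄ + K·y = [-173642/923309, 280117/923309]
step 1: P' = (I − K·H)·P̄ = [1196602/923309 -587370/923309; -587370/923309 448848/923309]
step 2: x̄ = F·x = [801043/923309, 1013993/923309]
step 2: P̄ = F·P·Fᵀ + Q = [16589104/923309 10810050/923309; 10810050/923309 10607072/923309]
step 2: y = z − H·x̄ = [-7413992/923309, -741941/923309]
step 2: S = H·P̄·Hᵀ + R = [293387282/923309 -106882632/923309; -106882632/923309 46121524/923309]
step 2: K = P̄·Hᵀ·S⁻¹ = [96818111/285328577 90615873/285328577; 26720658/285328577 -69317468/285328577]
step 2: x' = x̄ + K·y = [-602701666/285328577, 154492057/285328577]
step 2: P' = (I − K·H)·P̄ = [368665730/285328577 -181231746/285328577; -181231746/285328577 138634936/285328577]

step 0: x' = [2062/583, -777/583], P' = [1294/583 -694/583; -694/583 1432/1749]
step 1: x' = [-173642/923309, 280117/923309], P' = [1196602/923309 -587370/923309; -587370/923309 448848/923309]
step 2: x' = [-602701666/285328577, 154492057/285328577], P' = [368665730/285328577 -181231746/285328577; -181231746/285328577 138634936/285328577]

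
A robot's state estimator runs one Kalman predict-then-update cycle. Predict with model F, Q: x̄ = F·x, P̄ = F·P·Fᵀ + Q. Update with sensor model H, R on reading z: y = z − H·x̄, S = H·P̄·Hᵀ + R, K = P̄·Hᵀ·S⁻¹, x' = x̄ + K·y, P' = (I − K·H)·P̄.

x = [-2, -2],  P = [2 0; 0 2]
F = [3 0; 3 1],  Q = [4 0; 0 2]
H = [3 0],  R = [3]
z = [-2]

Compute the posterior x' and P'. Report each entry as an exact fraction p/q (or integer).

x̄ = F·x = [-6, -8]
P̄ = F·P·Fᵀ + Q = [22 18; 18 22]
y = z − H·x̄ = [16]
S = H·P̄·Hᵀ + R = [201]
K = P̄·Hᵀ·S⁻¹ = [22/67; 18/67]
x' = x̄ + K·y = [-50/67, -248/67]
P' = (I − K·H)·P̄ = [22/67 18/67; 18/67 502/67]

x' = [-50/67, -248/67]
P' = [22/67 18/67; 18/67 502/67]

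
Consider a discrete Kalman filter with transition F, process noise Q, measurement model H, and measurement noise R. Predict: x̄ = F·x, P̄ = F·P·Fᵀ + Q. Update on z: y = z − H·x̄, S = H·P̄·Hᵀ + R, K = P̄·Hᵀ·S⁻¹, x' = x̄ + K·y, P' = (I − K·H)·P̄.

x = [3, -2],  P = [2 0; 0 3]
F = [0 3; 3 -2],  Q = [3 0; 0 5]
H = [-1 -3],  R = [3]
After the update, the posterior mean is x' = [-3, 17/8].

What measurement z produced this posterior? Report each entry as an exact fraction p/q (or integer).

x̄ = F·x = [-6, 13]
P̄ = F·P·Fᵀ + Q = [30 -18; -18 35]
S = H·P̄·Hᵀ + R = [240]
K = P̄·Hᵀ·S⁻¹ = [1/10; -29/80]
x' − x̄ = [3, -87/8] = K·y
y = (KᵀK)⁻¹·Kᵀ·(x' − x̄) = [30]
z = y + H·x̄ = [30] + [-33] = [-3]

z = [-3]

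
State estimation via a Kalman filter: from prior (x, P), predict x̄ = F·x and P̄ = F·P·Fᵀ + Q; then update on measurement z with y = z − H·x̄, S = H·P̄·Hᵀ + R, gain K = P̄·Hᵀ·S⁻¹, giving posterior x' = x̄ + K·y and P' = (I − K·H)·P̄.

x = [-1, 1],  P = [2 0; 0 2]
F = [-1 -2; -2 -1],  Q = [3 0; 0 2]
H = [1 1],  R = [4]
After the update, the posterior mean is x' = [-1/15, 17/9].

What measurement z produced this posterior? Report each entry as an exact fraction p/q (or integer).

x̄ = F·x = [-1, 1]
P̄ = F·P·Fᵀ + Q = [13 8; 8 12]
S = H·P̄·Hᵀ + R = [45]
K = P̄·Hᵀ·S⁻¹ = [7/15; 4/9]
x' − x̄ = [14/15, 8/9] = K·y
y = (KᵀK)⁻¹·Kᵀ·(x' − x̄) = [2]
z = y + H·x̄ = [2] + [0] = [2]

z = [2]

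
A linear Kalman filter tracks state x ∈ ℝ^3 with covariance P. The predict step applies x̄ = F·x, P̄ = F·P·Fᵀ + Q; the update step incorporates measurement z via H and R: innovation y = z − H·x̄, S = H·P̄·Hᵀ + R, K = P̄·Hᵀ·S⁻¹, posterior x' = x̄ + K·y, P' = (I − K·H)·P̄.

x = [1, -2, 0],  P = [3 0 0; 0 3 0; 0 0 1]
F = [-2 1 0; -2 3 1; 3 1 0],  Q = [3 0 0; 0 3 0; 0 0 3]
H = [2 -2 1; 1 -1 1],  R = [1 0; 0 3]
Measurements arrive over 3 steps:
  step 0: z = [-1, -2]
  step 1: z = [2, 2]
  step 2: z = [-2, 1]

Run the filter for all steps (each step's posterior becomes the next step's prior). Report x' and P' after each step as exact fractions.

step 0: x̄ = F·x = [-4, -8, 1]
step 0: P̄ = F·P·Fᵀ + Q = [18 21 -15; 21 43 -9; -15 -9 33]
step 0: y = z − H·x̄ = [-10, -7]
step 0: S = H·P̄·Hᵀ + R = [86 53; 53 43]
step 0: K = P̄·Hᵀ·S⁻¹ = [51/889 -435/889; -636/889 143/889; -528/889 1209/889]
step 0: x' = x̄ + K·y = [-1021/889, -1753/889, -2294/889]
step 0: P' = (I − K·H)·P̄ = [9243/889 7887/889 -2661/889; 7887/889 8952/889 1494/889; -2661/889 1494/889 7782/889]
step 1: x̄ = F·x = [289/889, -5511/889, -688/127]
step 1: P̄ = F·P·Fᵀ + Q = [17043/889 7548/889 -5517/127; 7548/889 52953/889 2874/127; -5517/127 2874/127 20304/127]
step 1: y = z − H·x̄ = [-5006/889, 794/889]
step 1: S = H·P̄·Hᵀ + R = [127669/889 75717/889; 75717/889 82221/889]
step 1: K = P̄·Hᵀ·S⁻¹ = [221697/1786280 -836889/1786280; -1461459/1786280 796483/1786280; -1607439/1786280 3291983/1786280]
step 1: x' = x̄ + K·y = [-176894/223285, -266552/223285, 289363/223285]
step 1: P' = (I − K·H)·P̄ = [11722953/1786280 8990589/1786280 -5243031/1786280; 8990589/1786280 12841497/1786280 6240357/1786280; -5243031/1786280 6240357/1786280 21359337/1786280]
step 2: x̄ = F·x = [87236/223285, -31301/44657, -797234/223285]
step 2: P̄ = F·P·Fᵀ + Q = [29129793/1786280 3021801/178628 -6063204/223285; 3021801/178628 6985533/89314 540804/44657; -6063204/223285 540804/44657 22206306/223285]
step 2: y = z − H·x̄ = [-136818/223285, 776778/223285]
step 2: S = H·P̄·Hᵀ + R = [83125823/446570 92022969/893140; 92022969/893140 151138137/1786280]
step 2: K = P̄·Hᵀ·S⁻¹ = [273856548/3056822149 -1336537325/3056822149; -2548540284/3056822149 1326432886/3056822149; -2638350894/3056822149 5387289068/3056822149]
step 2: x' = x̄ + K·y = [-3623155870/3056822149, 4033509275/3056822149, 9443979538/3056822149]
step 2: P' = (I − K·H)·P̄ = [20512003605/3056822149 16228535082/3056822149 -8293080498/3056822149; 16228535082/3056822149 22756374024/3056822149 10507137600/3056822149; -8293080498/3056822149 10507137600/3056822149 34962085302/3056822149]

step 0: x' = [-1021/889, -1753/889, -2294/889], P' = [9243/889 7887/889 -2661/889; 7887/889 8952/889 1494/889; -2661/889 1494/889 7782/889]
step 1: x' = [-176894/223285, -266552/223285, 289363/223285], P' = [11722953/1786280 8990589/1786280 -5243031/1786280; 8990589/1786280 12841497/1786280 6240357/1786280; -5243031/1786280 6240357/1786280 21359337/1786280]
step 2: x' = [-3623155870/3056822149, 4033509275/3056822149, 9443979538/3056822149], P' = [20512003605/3056822149 16228535082/3056822149 -8293080498/3056822149; 16228535082/3056822149 22756374024/3056822149 10507137600/3056822149; -8293080498/3056822149 10507137600/3056822149 34962085302/3056822149]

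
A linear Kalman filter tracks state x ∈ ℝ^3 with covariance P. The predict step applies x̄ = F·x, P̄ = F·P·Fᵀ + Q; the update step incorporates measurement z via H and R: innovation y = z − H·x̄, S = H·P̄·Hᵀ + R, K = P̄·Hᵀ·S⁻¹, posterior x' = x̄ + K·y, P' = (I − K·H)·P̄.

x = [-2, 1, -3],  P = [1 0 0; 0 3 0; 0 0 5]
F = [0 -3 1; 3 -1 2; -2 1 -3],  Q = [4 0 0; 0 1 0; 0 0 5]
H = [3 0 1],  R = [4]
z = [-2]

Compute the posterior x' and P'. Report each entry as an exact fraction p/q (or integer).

x̄ = F·x = [-6, -13, 14]
P̄ = F·P·Fᵀ + Q = [36 19 -24; 19 33 -39; -24 -39 57]
y = z − H·x̄ = [2]
S = H·P̄·Hᵀ + R = [241]
K = P̄·Hᵀ·S⁻¹ = [84/241; 18/241; -15/241]
x' = x̄ + K·y = [-1278/241, -3097/241, 3344/241]
P' = (I − K·H)·P̄ = [1620/241 3067/241 -4524/241; 3067/241 7629/241 -9129/241; -4524/241 -9129/241 13512/241]

x' = [-1278/241, -3097/241, 3344/241]
P' = [1620/241 3067/241 -4524/241; 3067/241 7629/241 -9129/241; -4524/241 -9129/241 13512/241]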